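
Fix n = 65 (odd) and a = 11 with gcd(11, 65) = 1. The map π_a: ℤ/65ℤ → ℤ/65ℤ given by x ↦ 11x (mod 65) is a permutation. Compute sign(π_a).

-1

Start at x=51: 51 → 41 → 61 → 21 → 36 → 6 → 1 → … (one orbit).
The orbit structure of x ↦ 11x mod 65: 10 orbits of sizes [12, 12, 12, 12, 12, 1, 1, 1, 1, 1].
n − c = 65 − 10 = 55; sign = (−1)^55 = -1.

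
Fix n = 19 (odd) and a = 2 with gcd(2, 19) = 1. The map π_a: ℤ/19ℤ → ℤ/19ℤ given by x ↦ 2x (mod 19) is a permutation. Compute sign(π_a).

-1

Orbit of 3 under x↦2x: [3, 6, 12, 5, 10, 1, 2]… (length divides ord_19(2)).
Decompose π into cycles: lengths [18, 1] (2 cycles, including the fixed point 0).
sign(π) = (−1)^{n − #cycles} = (−1)^{19−2} = (−1)^17 = -1.
Via Zolotarev, sign(π_{2}) = (2|19) = -1.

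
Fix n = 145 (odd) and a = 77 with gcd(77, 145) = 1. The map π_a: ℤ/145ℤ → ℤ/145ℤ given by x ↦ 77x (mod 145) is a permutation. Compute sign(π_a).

+1

Orbit of 1 under x↦77x: [1, 77, 129, 73, 111, 137, 109]… (length divides ord_145(77)).
π_77 has 7 disjoint cycles with lengths [28, 28, 28, 28, 28, 4, 1] on {0,…,144}.
7 cycles on 145: each ℓ→(−1)^(ℓ−1), product (−1)^138 = +1.
(77|145)_J = +1 (Zolotarev's lemma cross-check).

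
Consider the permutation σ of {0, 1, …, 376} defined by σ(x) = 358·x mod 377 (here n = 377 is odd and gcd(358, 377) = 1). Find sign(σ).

+1

Trace 212: π^k(212) = [212, 119, 1, 358, 361, 304, 256] for k=0..6.
The orbit structure of x ↦ 358x mod 377: 7 orbits of sizes [84, 84, 84, 84, 28, 12, 1].
With 7 cycles on 377 points, sign = (−1)^{377−7} = +1.
Zolotarev: (358|377) = +1, matching the cycle-count sign.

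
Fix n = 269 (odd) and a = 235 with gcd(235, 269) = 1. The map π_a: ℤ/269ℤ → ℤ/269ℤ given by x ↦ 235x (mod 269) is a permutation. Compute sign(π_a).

Orbit of 5 under x↦235x: [5, 99, 131, 119, 258, 105, 196]… (length divides ord_269(235)).
The orbit structure of x ↦ 235x mod 269: 5 orbits of sizes [67, 67, 67, 67, 1].
269 − 5 = 264 transpositions; sign(π) = (−1)^264 = +1.
Zolotarev: (235|269) = +1, matching the cycle-count sign.

+1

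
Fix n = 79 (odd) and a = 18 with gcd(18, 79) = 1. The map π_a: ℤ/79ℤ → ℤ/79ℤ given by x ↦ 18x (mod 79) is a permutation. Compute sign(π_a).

+1

Orbit of 38 under x↦18x: [38, 52, 67, 21, 62, 10, 22]… (length divides ord_79(18)).
Cycle lengths of π_18 on ℤ/79ℤ: [13, 13, 13, 13, 13, 13, 1]; 7 cycles in total.
sign(π) = (−1)^{n − #cycles} = (−1)^{79−7} = (−1)^72 = +1.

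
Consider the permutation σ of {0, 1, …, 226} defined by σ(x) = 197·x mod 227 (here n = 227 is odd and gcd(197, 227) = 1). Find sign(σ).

-1

Start at x=123: 123 → 169 → 151 → 10 → 154 → 147 → 130 → … (one orbit).
Cycle type of π: 226 + 1; total 2 cycles.
Σ(ℓ_i−1) = 227−2 = 225; sign = (−1)^225 = -1.
Check: (197/227) = -1 by Zolotarev.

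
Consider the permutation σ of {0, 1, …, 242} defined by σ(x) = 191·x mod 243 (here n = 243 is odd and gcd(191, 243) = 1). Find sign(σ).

-1

Start at x=77: 77 → 127 → 200 → 49 → 125 → 61 → 230 → … (one orbit).
Cycle lengths of π_191 on ℤ/243ℤ: [162, 54, 18, 6, 2, 1]; 6 cycles in total.
Σ(ℓ_i−1) = 243−6 = 237; sign = (−1)^237 = -1.
The Jacobi symbol (191|243) = -1 (Zolotarev) agrees.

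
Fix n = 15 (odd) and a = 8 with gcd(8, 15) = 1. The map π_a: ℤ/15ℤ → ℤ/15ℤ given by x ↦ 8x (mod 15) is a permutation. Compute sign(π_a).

Orbit of 2 under x↦8x: [2, 1, 8, 4]… (length divides ord_15(8)).
The orbit structure of x ↦ 8x mod 15: 5 orbits of sizes [4, 4, 4, 2, 1].
n − c = 15 − 5 = 10; sign = (−1)^10 = +1.
Zolotarev: (8|15) = +1, matching the cycle-count sign.

+1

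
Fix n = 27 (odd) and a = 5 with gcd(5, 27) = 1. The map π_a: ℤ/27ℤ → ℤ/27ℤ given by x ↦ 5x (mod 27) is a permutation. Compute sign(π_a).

-1

Start at x=17: 17 → 4 → 20 → 19 → 14 → 16 → 26 → … (one orbit).
Decompose π into cycles: lengths [18, 6, 2, 1] (4 cycles, including the fixed point 0).
4 cycles on 27: each ℓ→(−1)^(ℓ−1), product (−1)^23 = -1.
Zolotarev: (5|27) = -1, matching the cycle-count sign.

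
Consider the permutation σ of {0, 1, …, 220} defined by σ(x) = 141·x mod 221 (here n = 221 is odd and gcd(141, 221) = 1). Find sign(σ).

Start at x=197: 197 → 152 → 216 → 179 → 45 → 157 → 37 → … (one orbit).
π_141 has 7 disjoint cycles with lengths [48, 48, 48, 48, 16, 12, 1] on {0,…,220}.
7 cycles on 221: each ℓ→(−1)^(ℓ−1), product (−1)^214 = +1.
Zolotarev: (141|221) = +1, matching the cycle-count sign.

+1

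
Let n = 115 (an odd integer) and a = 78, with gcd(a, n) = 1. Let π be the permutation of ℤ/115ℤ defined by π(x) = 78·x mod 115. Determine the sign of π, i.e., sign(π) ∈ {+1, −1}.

Trace 8: π^k(8) = [8, 49, 27, 36, 48, 64, 47] for k=0..6.
Cycle lengths of π_78 on ℤ/115ℤ: [44, 44, 11, 11, 4, 1]; 6 cycles in total.
With 6 cycles on 115 points, sign = (−1)^{115−6} = -1.
Check: (78/115) = -1 by Zolotarev.

-1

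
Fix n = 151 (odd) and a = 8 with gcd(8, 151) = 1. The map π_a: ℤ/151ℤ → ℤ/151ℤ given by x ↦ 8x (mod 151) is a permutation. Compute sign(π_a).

Trace 19: π^k(19) = [19, 1, 8, 64, 59] for k=0..4.
Cycle lengths of π_8 on ℤ/151ℤ: [5, 5, 5, 5, 5, 5, 5, 5, 5, 5, 5, 5, 5, 5, 5, 5, 5, 5, 5, 5, 5, 5, 5, 5, 5, 5, 5, 5, 5, 5, 1]; 31 cycles in total.
sign(π) = (−1)^{n − #cycles} = (−1)^{151−31} = (−1)^120 = +1.
Via Zolotarev, sign(π_{8}) = (8|151) = +1.

+1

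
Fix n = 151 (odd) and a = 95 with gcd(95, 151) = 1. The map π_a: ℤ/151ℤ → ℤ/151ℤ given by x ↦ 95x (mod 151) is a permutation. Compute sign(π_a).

+1

Start at x=42: 42 → 64 → 40 → 25 → 110 → 31 → 76 → … (one orbit).
π_95 has 3 disjoint cycles with lengths [75, 75, 1] on {0,…,150}.
sign(π) = (−1)^{n − #cycles} = (−1)^{151−3} = (−1)^148 = +1.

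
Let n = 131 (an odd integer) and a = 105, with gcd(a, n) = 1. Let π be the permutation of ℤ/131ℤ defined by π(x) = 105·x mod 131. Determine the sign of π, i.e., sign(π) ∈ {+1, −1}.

Start at x=80: 80 → 16 → 108 → 74 → 41 → 113 → 75 → … (one orbit).
Cycle lengths of π_105 on ℤ/131ℤ: [65, 65, 1]; 3 cycles in total.
Σ(ℓ_i−1) = 131−3 = 128; sign = (−1)^128 = +1.
(105|131)_J = +1 (Zolotarev's lemma cross-check).

+1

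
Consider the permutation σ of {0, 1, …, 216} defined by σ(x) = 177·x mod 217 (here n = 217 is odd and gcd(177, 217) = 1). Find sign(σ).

-1

Trace 78: π^k(78) = [78, 135, 25, 85, 72, 158, 190] for k=0..6.
π_177 has 10 disjoint cycles with lengths [30, 30, 30, 30, 30, 30, 30, 3, 3, 1] on {0,…,216}.
10 cycles on 217: each ℓ→(−1)^(ℓ−1), product (−1)^207 = -1.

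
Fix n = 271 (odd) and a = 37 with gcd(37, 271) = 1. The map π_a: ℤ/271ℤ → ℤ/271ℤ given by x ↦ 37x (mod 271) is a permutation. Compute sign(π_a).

+1

Start at x=212: 212 → 256 → 258 → 61 → 89 → 41 → 162 → … (one orbit).
π_37 has 3 disjoint cycles with lengths [135, 135, 1] on {0,…,270}.
With 3 cycles on 271 points, sign = (−1)^{271−3} = +1.
Via Zolotarev, sign(π_{37}) = (37|271) = +1.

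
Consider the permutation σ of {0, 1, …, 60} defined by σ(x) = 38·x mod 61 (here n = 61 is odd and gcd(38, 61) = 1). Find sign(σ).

-1

Start at x=37: 37 → 3 → 53 → 1 → 38 → 41 → 33 → … (one orbit).
The orbit structure of x ↦ 38x mod 61: 4 orbits of sizes [20, 20, 20, 1].
Σ(ℓ_i−1) = 61−4 = 57; sign = (−1)^57 = -1.
Via Zolotarev, sign(π_{38}) = (38|61) = -1.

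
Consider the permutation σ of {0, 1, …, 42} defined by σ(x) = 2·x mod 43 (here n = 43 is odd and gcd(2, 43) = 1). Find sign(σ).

-1

Orbit of 41 under x↦2x: [41, 39, 35, 27, 11, 22, 1]… (length divides ord_43(2)).
π_2 has 4 disjoint cycles with lengths [14, 14, 14, 1] on {0,…,42}.
sign(π) = (−1)^{n − #cycles} = (−1)^{43−4} = (−1)^39 = -1.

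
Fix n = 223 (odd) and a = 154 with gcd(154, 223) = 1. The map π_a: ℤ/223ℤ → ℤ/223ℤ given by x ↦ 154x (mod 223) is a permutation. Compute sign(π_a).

-1

Orbit of 86 under x↦154x: [86, 87, 18, 96, 66, 129, 19]… (length divides ord_223(154)).
Cycle type of π: 222 + 1; total 2 cycles.
Σ(ℓ_i−1) = 223−2 = 221; sign = (−1)^221 = -1.
The Jacobi symbol (154|223) = -1 (Zolotarev) agrees.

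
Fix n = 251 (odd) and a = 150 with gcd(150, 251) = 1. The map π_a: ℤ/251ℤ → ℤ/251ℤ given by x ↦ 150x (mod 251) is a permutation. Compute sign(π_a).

-1

Start at x=201: 201 → 30 → 233 → 61 → 114 → 32 → 31 → … (one orbit).
Decompose π into cycles: lengths [250, 1] (2 cycles, including the fixed point 0).
With 2 cycles on 251 points, sign = (−1)^{251−2} = -1.
Via Zolotarev, sign(π_{150}) = (150|251) = -1.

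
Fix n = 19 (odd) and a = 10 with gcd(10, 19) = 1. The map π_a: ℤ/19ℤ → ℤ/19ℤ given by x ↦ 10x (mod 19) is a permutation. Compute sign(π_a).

-1

Trace 16: π^k(16) = [16, 8, 4, 2, 1, 10, 5] for k=0..6.
Cycle type of π: 18 + 1; total 2 cycles.
2 cycles on 19: each ℓ→(−1)^(ℓ−1), product (−1)^17 = -1.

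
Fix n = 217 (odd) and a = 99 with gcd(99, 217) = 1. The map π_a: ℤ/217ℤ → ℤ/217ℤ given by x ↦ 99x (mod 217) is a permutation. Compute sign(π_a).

-1

Start at x=211: 211 → 57 → 1 → 99 → 36 → 92 → 211 (one orbit).
The orbit structure of x ↦ 99x mod 217: 42 orbits of sizes [6, 6, 6, 6, 6, 6, 6, 6, 6, 6, 6, 6, 6, 6, 6, 6, 6, 6, 6, 6, 6, 6, 6, 6, 6, 6, 6, 6, 6, 6, 6, 6, 6, 6, 6, 1, 1, 1, 1, 1, 1, 1].
217 − 42 = 175 transpositions; sign(π) = (−1)^175 = -1.
Via Zolotarev, sign(π_{99}) = (99|217) = -1.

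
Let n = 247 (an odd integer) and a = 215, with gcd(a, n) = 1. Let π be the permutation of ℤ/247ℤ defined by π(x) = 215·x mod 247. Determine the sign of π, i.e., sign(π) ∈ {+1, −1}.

Start at x=55: 55 → 216 → 4 → 119 → 144 → 85 → 244 → … (one orbit).
π_215 has 10 disjoint cycles with lengths [36, 36, 36, 36, 36, 36, 12, 9, 9, 1] on {0,…,246}.
n − c = 247 − 10 = 237; sign = (−1)^237 = -1.
Via Zolotarev, sign(π_{215}) = (215|247) = -1.

-1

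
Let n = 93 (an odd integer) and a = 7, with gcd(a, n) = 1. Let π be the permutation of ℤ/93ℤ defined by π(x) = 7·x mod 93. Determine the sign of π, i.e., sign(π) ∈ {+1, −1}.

+1

Start at x=49: 49 → 64 → 76 → 67 → 4 → 28 → 10 → … (one orbit).
Cycle type of π: 15×6 + 1×3; total 9 cycles.
93 − 9 = 84 transpositions; sign(π) = (−1)^84 = +1.
Zolotarev: (7|93) = +1, matching the cycle-count sign.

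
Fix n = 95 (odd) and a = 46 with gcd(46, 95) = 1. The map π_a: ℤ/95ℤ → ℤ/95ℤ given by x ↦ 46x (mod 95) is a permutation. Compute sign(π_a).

Orbit of 11 under x↦46x: [11, 31, 1, 46, 26, 56]… (length divides ord_95(46)).
20 cycles of lengths [6, 6, 6, 6, 6, 6, 6, 6, 6, 6, 6, 6, 6, 6, 6, 1, 1, 1, 1, 1].
n − c = 95 − 20 = 75; sign = (−1)^75 = -1.
(46|95)_J = -1 (Zolotarev's lemma cross-check).

-1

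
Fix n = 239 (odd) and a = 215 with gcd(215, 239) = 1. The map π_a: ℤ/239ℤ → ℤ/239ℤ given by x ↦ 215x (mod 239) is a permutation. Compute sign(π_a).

Start at x=229: 229 → 1 → 215 → 98 → 38 → 44 → 139 → … (one orbit).
18 cycles of lengths [14, 14, 14, 14, 14, 14, 14, 14, 14, 14, 14, 14, 14, 14, 14, 14, 14, 1].
sign(π) = (−1)^{n − #cycles} = (−1)^{239−18} = (−1)^221 = -1.
(215|239)_J = -1 (Zolotarev's lemma cross-check).

-1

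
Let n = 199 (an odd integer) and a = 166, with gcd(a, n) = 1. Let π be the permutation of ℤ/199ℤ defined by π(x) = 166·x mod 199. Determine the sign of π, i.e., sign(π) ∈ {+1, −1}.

-1

Trace 176: π^k(176) = [176, 162, 27, 104, 150, 25, 170] for k=0..6.
2 cycles of lengths [198, 1].
n − c = 199 − 2 = 197; sign = (−1)^197 = -1.
(166|199)_J = -1 (Zolotarev's lemma cross-check).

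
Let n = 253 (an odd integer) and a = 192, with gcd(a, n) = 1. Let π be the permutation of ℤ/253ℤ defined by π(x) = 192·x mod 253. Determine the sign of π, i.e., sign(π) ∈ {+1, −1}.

+1

Trace 31: π^k(31) = [31, 133, 236, 25, 246, 174, 12] for k=0..6.
9 cycles of lengths [55, 55, 55, 55, 11, 11, 5, 5, 1].
9 cycles on 253: each ℓ→(−1)^(ℓ−1), product (−1)^244 = +1.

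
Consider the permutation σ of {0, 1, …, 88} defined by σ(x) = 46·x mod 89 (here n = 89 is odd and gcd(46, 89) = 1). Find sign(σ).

-1

Trace 63: π^k(63) = [63, 50, 75, 68, 13, 64, 7] for k=0..6.
The orbit structure of x ↦ 46x mod 89: 2 orbits of sizes [88, 1].
n − c = 89 − 2 = 87; sign = (−1)^87 = -1.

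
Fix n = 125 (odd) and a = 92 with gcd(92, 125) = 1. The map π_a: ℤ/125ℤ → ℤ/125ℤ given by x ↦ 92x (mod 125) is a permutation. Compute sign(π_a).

-1

Start at x=108: 108 → 61 → 112 → 54 → 93 → 56 → 27 → … (one orbit).
Decompose π into cycles: lengths [100, 20, 4, 1] (4 cycles, including the fixed point 0).
4 cycles on 125: each ℓ→(−1)^(ℓ−1), product (−1)^121 = -1.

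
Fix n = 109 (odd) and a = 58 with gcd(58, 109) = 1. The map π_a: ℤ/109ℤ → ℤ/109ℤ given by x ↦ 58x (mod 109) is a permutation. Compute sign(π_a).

-1

Trace 12: π^k(12) = [12, 42, 38, 24, 84, 76, 48] for k=0..6.
The orbit structure of x ↦ 58x mod 109: 2 orbits of sizes [108, 1].
Σ(ℓ_i−1) = 109−2 = 107; sign = (−1)^107 = -1.
Check: (58/109) = -1 by Zolotarev.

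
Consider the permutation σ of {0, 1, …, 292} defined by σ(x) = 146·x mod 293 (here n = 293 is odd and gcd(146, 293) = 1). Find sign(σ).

Start at x=62: 62 → 262 → 162 → 212 → 187 → 53 → 120 → … (one orbit).
2 cycles of lengths [292, 1].
n − c = 293 − 2 = 291; sign = (−1)^291 = -1.

-1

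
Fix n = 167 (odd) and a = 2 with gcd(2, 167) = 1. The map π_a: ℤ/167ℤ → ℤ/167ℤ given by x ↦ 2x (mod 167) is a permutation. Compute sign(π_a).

Trace 14: π^k(14) = [14, 28, 56, 112, 57, 114, 61] for k=0..6.
Decompose π into cycles: lengths [83, 83, 1] (3 cycles, including the fixed point 0).
sign(π) = (−1)^{n − #cycles} = (−1)^{167−3} = (−1)^164 = +1.

+1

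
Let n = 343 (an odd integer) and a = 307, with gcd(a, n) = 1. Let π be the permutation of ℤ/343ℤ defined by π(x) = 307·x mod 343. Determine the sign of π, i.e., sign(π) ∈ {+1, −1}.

Trace 99: π^k(99) = [99, 209, 22, 237, 43, 167, 162] for k=0..6.
10 cycles of lengths [98, 98, 98, 14, 14, 14, 2, 2, 2, 1].
343 − 10 = 333 transpositions; sign(π) = (−1)^333 = -1.
Via Zolotarev, sign(π_{307}) = (307|343) = -1.

-1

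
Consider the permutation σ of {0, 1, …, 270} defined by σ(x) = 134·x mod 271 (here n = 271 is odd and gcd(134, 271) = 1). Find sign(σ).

+1

Start at x=9: 9 → 122 → 88 → 139 → 198 → 245 → 39 → … (one orbit).
3 cycles of lengths [135, 135, 1].
sign(π) = (−1)^{n − #cycles} = (−1)^{271−3} = (−1)^268 = +1.
(134|271)_J = +1 (Zolotarev's lemma cross-check).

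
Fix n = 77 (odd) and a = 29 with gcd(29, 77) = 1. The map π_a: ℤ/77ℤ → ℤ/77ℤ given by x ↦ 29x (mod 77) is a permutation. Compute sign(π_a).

-1

Start at x=43: 43 → 15 → 50 → 64 → 8 → 1 → 29 → … (one orbit).
Cycle type of π: 10×7 + 1×7; total 14 cycles.
n − c = 77 − 14 = 63; sign = (−1)^63 = -1.
(29|77)_J = -1 (Zolotarev's lemma cross-check).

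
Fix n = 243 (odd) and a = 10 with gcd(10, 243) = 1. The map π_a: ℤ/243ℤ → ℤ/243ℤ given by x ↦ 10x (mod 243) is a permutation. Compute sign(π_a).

+1

Orbit of 100 under x↦10x: [100, 28, 37, 127, 55, 64, 154]… (length divides ord_243(10)).
Cycle type of π: 27×6 + 9×6 + 3×6 + 1×9; total 27 cycles.
With 27 cycles on 243 points, sign = (−1)^{243−27} = +1.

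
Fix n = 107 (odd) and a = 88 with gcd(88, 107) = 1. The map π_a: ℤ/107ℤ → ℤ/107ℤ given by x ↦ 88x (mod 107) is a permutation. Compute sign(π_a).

-1

Start at x=96: 96 → 102 → 95 → 14 → 55 → 25 → 60 → … (one orbit).
Decompose π into cycles: lengths [106, 1] (2 cycles, including the fixed point 0).
n − c = 107 − 2 = 105; sign = (−1)^105 = -1.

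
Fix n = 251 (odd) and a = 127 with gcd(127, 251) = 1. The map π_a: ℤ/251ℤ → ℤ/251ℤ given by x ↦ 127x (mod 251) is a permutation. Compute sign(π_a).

-1

Orbit of 110 under x↦127x: [110, 165, 122, 183, 149, 98, 147]… (length divides ord_251(127)).
Cycle lengths of π_127 on ℤ/251ℤ: [250, 1]; 2 cycles in total.
sign(π) = (−1)^{n − #cycles} = (−1)^{251−2} = (−1)^249 = -1.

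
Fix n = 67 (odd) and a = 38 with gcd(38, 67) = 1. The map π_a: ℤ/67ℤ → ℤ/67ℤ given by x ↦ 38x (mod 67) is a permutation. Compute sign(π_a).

Start at x=30: 30 → 1 → 38 → 37 → 66 → 29 → 30 (one orbit).
The orbit structure of x ↦ 38x mod 67: 12 orbits of sizes [6, 6, 6, 6, 6, 6, 6, 6, 6, 6, 6, 1].
67 − 12 = 55 transpositions; sign(π) = (−1)^55 = -1.
Zolotarev: (38|67) = -1, matching the cycle-count sign.

-1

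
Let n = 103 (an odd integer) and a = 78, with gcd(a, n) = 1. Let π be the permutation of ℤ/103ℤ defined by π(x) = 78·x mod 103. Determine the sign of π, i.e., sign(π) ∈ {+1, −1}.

-1

Orbit of 61 under x↦78x: [61, 20, 15, 37, 2, 53, 14]… (length divides ord_103(78)).
Cycle type of π: 102 + 1; total 2 cycles.
n − c = 103 − 2 = 101; sign = (−1)^101 = -1.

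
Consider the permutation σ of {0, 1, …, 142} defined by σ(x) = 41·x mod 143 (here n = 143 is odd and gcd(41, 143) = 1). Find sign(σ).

+1

Start at x=46: 46 → 27 → 106 → 56 → 8 → 42 → 6 → … (one orbit).
π_41 has 5 disjoint cycles with lengths [60, 60, 12, 10, 1] on {0,…,142}.
Σ(ℓ_i−1) = 143−5 = 138; sign = (−1)^138 = +1.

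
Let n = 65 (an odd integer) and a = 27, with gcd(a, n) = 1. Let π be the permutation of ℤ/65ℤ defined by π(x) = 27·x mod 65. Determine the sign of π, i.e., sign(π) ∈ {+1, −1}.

Trace 14: π^k(14) = [14, 53, 1, 27] for k=0..3.
π_27 has 26 disjoint cycles with lengths [4, 4, 4, 4, 4, 4, 4, 4, 4, 4, 4, 4, 4, 1, 1, 1, 1, 1, 1, 1, 1, 1, 1, 1, 1, 1] on {0,…,64}.
n − c = 65 − 26 = 39; sign = (−1)^39 = -1.
Check: (27/65) = -1 by Zolotarev.

-1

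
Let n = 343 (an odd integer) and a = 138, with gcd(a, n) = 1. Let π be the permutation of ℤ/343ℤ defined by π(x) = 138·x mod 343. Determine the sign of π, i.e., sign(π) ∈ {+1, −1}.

Trace 326: π^k(326) = [326, 55, 44, 241, 330, 264, 74] for k=0..6.
The orbit structure of x ↦ 138x mod 343: 4 orbits of sizes [294, 42, 6, 1].
With 4 cycles on 343 points, sign = (−1)^{343−4} = -1.
The Jacobi symbol (138|343) = -1 (Zolotarev) agrees.

-1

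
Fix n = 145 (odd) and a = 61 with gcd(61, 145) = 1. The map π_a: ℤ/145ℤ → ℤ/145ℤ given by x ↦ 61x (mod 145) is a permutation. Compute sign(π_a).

Orbit of 51 under x↦61x: [51, 66, 111, 101, 71, 126, 1]… (length divides ord_145(61)).
Cycle lengths of π_61 on ℤ/145ℤ: [28, 28, 28, 28, 28, 1, 1, 1, 1, 1]; 10 cycles in total.
sign(π) = (−1)^{n − #cycles} = (−1)^{145−10} = (−1)^135 = -1.
Check: (61/145) = -1 by Zolotarev.

-1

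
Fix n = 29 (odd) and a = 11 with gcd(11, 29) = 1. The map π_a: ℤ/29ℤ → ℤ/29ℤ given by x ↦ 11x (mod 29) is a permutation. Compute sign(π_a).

Orbit of 12 under x↦11x: [12, 16, 2, 22, 10, 23, 21]… (length divides ord_29(11)).
The orbit structure of x ↦ 11x mod 29: 2 orbits of sizes [28, 1].
sign(π) = (−1)^{n − #cycles} = (−1)^{29−2} = (−1)^27 = -1.
(11|29)_J = -1 (Zolotarev's lemma cross-check).

-1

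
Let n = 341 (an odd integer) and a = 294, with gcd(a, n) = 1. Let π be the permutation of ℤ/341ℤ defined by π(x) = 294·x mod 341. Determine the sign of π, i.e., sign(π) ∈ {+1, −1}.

Trace 182: π^k(182) = [182, 312, 340, 47, 178, 159, 29] for k=0..6.
The orbit structure of x ↦ 294x mod 341: 35 orbits of sizes [10, 10, 10, 10, 10, 10, 10, 10, 10, 10, 10, 10, 10, 10, 10, 10, 10, 10, 10, 10, 10, 10, 10, 10, 10, 10, 10, 10, 10, 10, 10, 10, 10, 10, 1].
n − c = 341 − 35 = 306; sign = (−1)^306 = +1.
Zolotarev: (294|341) = +1, matching the cycle-count sign.

+1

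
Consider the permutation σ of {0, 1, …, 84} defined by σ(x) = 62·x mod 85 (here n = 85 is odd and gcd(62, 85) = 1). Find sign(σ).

Trace 48: π^k(48) = [48, 1, 62, 19, 73, 21, 27] for k=0..6.
Decompose π into cycles: lengths [16, 16, 16, 16, 16, 4, 1] (7 cycles, including the fixed point 0).
sign(π) = (−1)^{n − #cycles} = (−1)^{85−7} = (−1)^78 = +1.

+1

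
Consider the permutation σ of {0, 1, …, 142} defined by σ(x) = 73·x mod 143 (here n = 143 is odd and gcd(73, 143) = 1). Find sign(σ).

Start at x=25: 25 → 109 → 92 → 138 → 64 → 96 → 1 → … (one orbit).
Cycle lengths of π_73 on ℤ/143ℤ: [20, 20, 20, 20, 20, 20, 10, 4, 4, 4, 1]; 11 cycles in total.
143 − 11 = 132 transpositions; sign(π) = (−1)^132 = +1.
(73|143)_J = +1 (Zolotarev's lemma cross-check).

+1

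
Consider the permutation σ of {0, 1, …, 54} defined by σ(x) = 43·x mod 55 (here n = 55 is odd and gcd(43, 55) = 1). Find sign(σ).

Orbit of 1 under x↦43x: [1, 43, 34, 32]… (length divides ord_55(43)).
17 cycles of lengths [4, 4, 4, 4, 4, 4, 4, 4, 4, 4, 4, 2, 2, 2, 2, 2, 1].
Σ(ℓ_i−1) = 55−17 = 38; sign = (−1)^38 = +1.
Check: (43/55) = +1 by Zolotarev.

+1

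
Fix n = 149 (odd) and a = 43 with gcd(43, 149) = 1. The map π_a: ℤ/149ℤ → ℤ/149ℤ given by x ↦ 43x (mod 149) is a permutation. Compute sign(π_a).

-1

Trace 15: π^k(15) = [15, 49, 21, 9, 89, 102, 65] for k=0..6.
Cycle type of π: 148 + 1; total 2 cycles.
sign(π) = (−1)^{n − #cycles} = (−1)^{149−2} = (−1)^147 = -1.
(43|149)_J = -1 (Zolotarev's lemma cross-check).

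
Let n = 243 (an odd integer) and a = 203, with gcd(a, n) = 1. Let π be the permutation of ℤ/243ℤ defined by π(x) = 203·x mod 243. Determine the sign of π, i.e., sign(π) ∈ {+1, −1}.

Start at x=212: 212 → 25 → 215 → 148 → 155 → 118 → 140 → … (one orbit).
π_203 has 6 disjoint cycles with lengths [162, 54, 18, 6, 2, 1] on {0,…,242}.
With 6 cycles on 243 points, sign = (−1)^{243−6} = -1.

-1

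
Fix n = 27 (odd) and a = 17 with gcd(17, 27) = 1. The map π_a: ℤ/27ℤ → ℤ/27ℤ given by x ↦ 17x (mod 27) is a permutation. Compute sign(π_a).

Orbit of 19 under x↦17x: [19, 26, 10, 8, 1, 17]… (length divides ord_27(17)).
8 cycles of lengths [6, 6, 6, 2, 2, 2, 2, 1].
8 cycles on 27: each ℓ→(−1)^(ℓ−1), product (−1)^19 = -1.

-1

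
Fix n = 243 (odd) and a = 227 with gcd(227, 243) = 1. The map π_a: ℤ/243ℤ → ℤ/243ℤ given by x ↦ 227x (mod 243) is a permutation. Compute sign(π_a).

Trace 65: π^k(65) = [65, 175, 116, 88, 50, 172, 164] for k=0..6.
Cycle type of π: 162 + 54 + 18 + 6 + 2 + 1; total 6 cycles.
Σ(ℓ_i−1) = 243−6 = 237; sign = (−1)^237 = -1.
Via Zolotarev, sign(π_{227}) = (227|243) = -1.

-1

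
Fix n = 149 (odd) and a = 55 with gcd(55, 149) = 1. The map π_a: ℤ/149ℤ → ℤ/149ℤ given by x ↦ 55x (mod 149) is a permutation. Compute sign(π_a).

-1

Start at x=77: 77 → 63 → 38 → 4 → 71 → 31 → 66 → … (one orbit).
The orbit structure of x ↦ 55x mod 149: 2 orbits of sizes [148, 1].
n − c = 149 − 2 = 147; sign = (−1)^147 = -1.
The Jacobi symbol (55|149) = -1 (Zolotarev) agrees.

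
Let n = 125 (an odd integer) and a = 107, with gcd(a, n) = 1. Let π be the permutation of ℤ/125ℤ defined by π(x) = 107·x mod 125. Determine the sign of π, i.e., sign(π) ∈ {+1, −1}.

-1

Trace 82: π^k(82) = [82, 24, 68, 26, 32, 49, 118] for k=0..6.
Cycle type of π: 20×5 + 4×6 + 1; total 12 cycles.
Σ(ℓ_i−1) = 125−12 = 113; sign = (−1)^113 = -1.
The Jacobi symbol (107|125) = -1 (Zolotarev) agrees.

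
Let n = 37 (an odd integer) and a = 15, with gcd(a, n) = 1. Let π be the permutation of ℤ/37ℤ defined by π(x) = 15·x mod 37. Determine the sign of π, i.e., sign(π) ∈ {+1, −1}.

Start at x=13: 13 → 10 → 2 → 30 → 6 → 16 → 18 → … (one orbit).
2 cycles of lengths [36, 1].
2 cycles on 37: each ℓ→(−1)^(ℓ−1), product (−1)^35 = -1.

-1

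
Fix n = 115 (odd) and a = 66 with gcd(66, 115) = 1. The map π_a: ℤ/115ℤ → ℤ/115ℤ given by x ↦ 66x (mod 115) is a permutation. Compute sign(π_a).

Trace 1: π^k(1) = [1, 66, 101, 111, 81, 56, 16] for k=0..6.
10 cycles of lengths [22, 22, 22, 22, 22, 1, 1, 1, 1, 1].
Σ(ℓ_i−1) = 115−10 = 105; sign = (−1)^105 = -1.
Check: (66/115) = -1 by Zolotarev.

-1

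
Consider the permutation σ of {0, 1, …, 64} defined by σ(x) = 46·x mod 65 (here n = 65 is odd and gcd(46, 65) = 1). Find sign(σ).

Start at x=6: 6 → 16 → 21 → 56 → 41 → 1 → 46 → … (one orbit).
The orbit structure of x ↦ 46x mod 65: 10 orbits of sizes [12, 12, 12, 12, 12, 1, 1, 1, 1, 1].
Σ(ℓ_i−1) = 65−10 = 55; sign = (−1)^55 = -1.

-1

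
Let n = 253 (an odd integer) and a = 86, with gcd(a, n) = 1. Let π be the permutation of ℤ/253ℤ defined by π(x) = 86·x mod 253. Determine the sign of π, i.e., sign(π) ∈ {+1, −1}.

-1

Orbit of 190 under x↦86x: [190, 148, 78, 130, 48, 80, 49]… (length divides ord_253(86)).
6 cycles of lengths [110, 110, 22, 5, 5, 1].
sign(π) = (−1)^{n − #cycles} = (−1)^{253−6} = (−1)^247 = -1.
Check: (86/253) = -1 by Zolotarev.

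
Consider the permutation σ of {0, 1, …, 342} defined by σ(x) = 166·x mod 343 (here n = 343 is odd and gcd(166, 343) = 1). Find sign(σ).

-1

Trace 128: π^k(128) = [128, 325, 99, 313, 165, 293, 275] for k=0..6.
π_166 has 16 disjoint cycles with lengths [42, 42, 42, 42, 42, 42, 42, 6, 6, 6, 6, 6, 6, 6, 6, 1] on {0,…,342}.
sign(π) = (−1)^{n − #cycles} = (−1)^{343−16} = (−1)^327 = -1.
(166|343)_J = -1 (Zolotarev's lemma cross-check).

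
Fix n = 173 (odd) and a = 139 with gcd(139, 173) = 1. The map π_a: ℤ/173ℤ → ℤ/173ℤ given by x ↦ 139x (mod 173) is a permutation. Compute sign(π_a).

Orbit of 118 under x↦139x: [118, 140, 84, 85, 51, 169, 136]… (length divides ord_173(139)).
Cycle type of π: 43×4 + 1; total 5 cycles.
5 cycles on 173: each ℓ→(−1)^(ℓ−1), product (−1)^168 = +1.

+1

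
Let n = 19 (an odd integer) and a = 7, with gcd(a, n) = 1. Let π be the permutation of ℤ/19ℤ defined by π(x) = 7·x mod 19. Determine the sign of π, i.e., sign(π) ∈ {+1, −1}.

Trace 1: π^k(1) = [1, 7, 11] for k=0..2.
Cycle lengths of π_7 on ℤ/19ℤ: [3, 3, 3, 3, 3, 3, 1]; 7 cycles in total.
sign(π) = (−1)^{n − #cycles} = (−1)^{19−7} = (−1)^12 = +1.
The Jacobi symbol (7|19) = +1 (Zolotarev) agrees.

+1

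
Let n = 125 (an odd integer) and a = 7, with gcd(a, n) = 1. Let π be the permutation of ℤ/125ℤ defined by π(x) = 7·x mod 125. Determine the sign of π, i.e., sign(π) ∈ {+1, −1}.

-1

Start at x=82: 82 → 74 → 18 → 1 → 7 → 49 → 93 → … (one orbit).
The orbit structure of x ↦ 7x mod 125: 12 orbits of sizes [20, 20, 20, 20, 20, 4, 4, 4, 4, 4, 4, 1].
sign(π) = (−1)^{n − #cycles} = (−1)^{125−12} = (−1)^113 = -1.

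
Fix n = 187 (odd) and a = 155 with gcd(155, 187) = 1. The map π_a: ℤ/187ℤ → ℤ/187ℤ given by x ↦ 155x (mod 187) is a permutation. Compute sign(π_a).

+1

Trace 1: π^k(1) = [1, 155, 89, 144, 67, 100, 166] for k=0..6.
The orbit structure of x ↦ 155x mod 187: 33 orbits of sizes [8, 8, 8, 8, 8, 8, 8, 8, 8, 8, 8, 8, 8, 8, 8, 8, 8, 8, 8, 8, 8, 8, 1, 1, 1, 1, 1, 1, 1, 1, 1, 1, 1].
Σ(ℓ_i−1) = 187−33 = 154; sign = (−1)^154 = +1.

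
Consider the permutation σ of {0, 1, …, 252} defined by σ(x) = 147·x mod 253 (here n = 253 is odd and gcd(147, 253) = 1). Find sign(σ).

Trace 108: π^k(108) = [108, 190, 100, 26, 27, 174, 25] for k=0..6.
π_147 has 9 disjoint cycles with lengths [55, 55, 55, 55, 11, 11, 5, 5, 1] on {0,…,252}.
sign(π) = (−1)^{n − #cycles} = (−1)^{253−9} = (−1)^244 = +1.

+1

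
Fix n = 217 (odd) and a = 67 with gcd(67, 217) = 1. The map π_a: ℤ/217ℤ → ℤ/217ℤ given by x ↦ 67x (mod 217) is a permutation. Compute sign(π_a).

Trace 1: π^k(1) = [1, 67, 149] for k=0..2.
Decompose π into cycles: lengths [3, 3, 3, 3, 3, 3, 3, 3, 3, 3, 3, 3, 3, 3, 3, 3, 3, 3, 3, 3, 3, 3, 3, 3, 3, 3, 3, 3, 3, 3, 3, 3, 3, 3, 3, 3, 3, 3, 3, 3, 3, 3, 3, 3, 3, 3, 3, 3, 3, 3, 3, 3, 3, 3, 3, 3, 3, 3, 3, 3, 3, 3, 3, 3, 3, 3, 3, 3, 3, 3, 3, 3, 1] (73 cycles, including the fixed point 0).
With 73 cycles on 217 points, sign = (−1)^{217−73} = +1.
The Jacobi symbol (67|217) = +1 (Zolotarev) agrees.

+1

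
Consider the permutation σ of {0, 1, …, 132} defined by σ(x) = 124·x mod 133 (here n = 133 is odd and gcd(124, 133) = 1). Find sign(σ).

+1

Trace 52: π^k(52) = [52, 64, 89, 130, 27, 23, 59] for k=0..6.
Decompose π into cycles: lengths [18, 18, 18, 18, 18, 18, 18, 6, 1] (9 cycles, including the fixed point 0).
sign(π) = (−1)^{n − #cycles} = (−1)^{133−9} = (−1)^124 = +1.
(124|133)_J = +1 (Zolotarev's lemma cross-check).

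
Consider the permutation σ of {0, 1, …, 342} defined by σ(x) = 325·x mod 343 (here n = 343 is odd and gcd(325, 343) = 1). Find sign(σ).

Start at x=18: 18 → 19 → 1 → 325 → 324 → 342 → 18 (one orbit).
Decompose π into cycles: lengths [6, 6, 6, 6, 6, 6, 6, 6, 6, 6, 6, 6, 6, 6, 6, 6, 6, 6, 6, 6, 6, 6, 6, 6, 6, 6, 6, 6, 6, 6, 6, 6, 6, 6, 6, 6, 6, 6, 6, 6, 6, 6, 6, 6, 6, 6, 6, 6, 6, 6, 6, 6, 6, 6, 6, 6, 6, 1] (58 cycles, including the fixed point 0).
Σ(ℓ_i−1) = 343−58 = 285; sign = (−1)^285 = -1.
The Jacobi symbol (325|343) = -1 (Zolotarev) agrees.

-1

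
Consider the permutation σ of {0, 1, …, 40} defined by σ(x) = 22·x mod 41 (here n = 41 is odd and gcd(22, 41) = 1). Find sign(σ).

-1

Start at x=10: 10 → 15 → 2 → 3 → 25 → 17 → 5 → … (one orbit).
2 cycles of lengths [40, 1].
Σ(ℓ_i−1) = 41−2 = 39; sign = (−1)^39 = -1.
Via Zolotarev, sign(π_{22}) = (22|41) = -1.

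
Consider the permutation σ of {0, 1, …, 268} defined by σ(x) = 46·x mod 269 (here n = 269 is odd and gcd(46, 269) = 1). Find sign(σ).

-1

Trace 77: π^k(77) = [77, 45, 187, 263, 262, 216, 252] for k=0..6.
2 cycles of lengths [268, 1].
269 − 2 = 267 transpositions; sign(π) = (−1)^267 = -1.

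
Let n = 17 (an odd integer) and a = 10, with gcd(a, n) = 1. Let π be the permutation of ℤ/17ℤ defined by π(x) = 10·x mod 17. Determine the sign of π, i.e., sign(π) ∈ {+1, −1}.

Trace 11: π^k(11) = [11, 8, 12, 1, 10, 15, 14] for k=0..6.
The orbit structure of x ↦ 10x mod 17: 2 orbits of sizes [16, 1].
n − c = 17 − 2 = 15; sign = (−1)^15 = -1.

-1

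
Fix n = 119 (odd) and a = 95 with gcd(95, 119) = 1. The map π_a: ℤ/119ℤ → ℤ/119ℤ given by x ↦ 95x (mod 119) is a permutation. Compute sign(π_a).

Orbit of 60 under x↦95x: [60, 107, 50, 109, 2, 71, 81]… (length divides ord_119(95)).
The orbit structure of x ↦ 95x mod 119: 6 orbits of sizes [48, 48, 16, 3, 3, 1].
With 6 cycles on 119 points, sign = (−1)^{119−6} = -1.

-1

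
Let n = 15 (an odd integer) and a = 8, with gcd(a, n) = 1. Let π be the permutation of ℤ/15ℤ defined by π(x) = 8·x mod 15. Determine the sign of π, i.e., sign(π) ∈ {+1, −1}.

+1

Trace 4: π^k(4) = [4, 2, 1, 8] for k=0..3.
Decompose π into cycles: lengths [4, 4, 4, 2, 1] (5 cycles, including the fixed point 0).
15 − 5 = 10 transpositions; sign(π) = (−1)^10 = +1.
The Jacobi symbol (8|15) = +1 (Zolotarev) agrees.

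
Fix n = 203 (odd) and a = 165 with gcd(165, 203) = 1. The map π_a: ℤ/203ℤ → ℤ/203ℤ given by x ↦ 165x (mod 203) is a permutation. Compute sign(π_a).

Orbit of 165 under x↦165x: [165, 23, 141, 123, 198, 190, 88]… (length divides ord_203(165)).
Decompose π into cycles: lengths [21, 21, 21, 21, 21, 21, 21, 21, 7, 7, 7, 7, 3, 3, 1] (15 cycles, including the fixed point 0).
15 cycles on 203: each ℓ→(−1)^(ℓ−1), product (−1)^188 = +1.
(165|203)_J = +1 (Zolotarev's lemma cross-check).

+1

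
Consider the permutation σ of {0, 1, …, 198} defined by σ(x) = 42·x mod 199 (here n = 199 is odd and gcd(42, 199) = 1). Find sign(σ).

-1

Orbit of 147 under x↦42x: [147, 5, 11, 64, 101, 63, 59]… (length divides ord_199(42)).
Decompose π into cycles: lengths [66, 66, 66, 1] (4 cycles, including the fixed point 0).
Σ(ℓ_i−1) = 199−4 = 195; sign = (−1)^195 = -1.
Zolotarev: (42|199) = -1, matching the cycle-count sign.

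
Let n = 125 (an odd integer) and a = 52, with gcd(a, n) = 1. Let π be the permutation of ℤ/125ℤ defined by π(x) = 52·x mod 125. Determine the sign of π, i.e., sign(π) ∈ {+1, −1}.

-1

Start at x=53: 53 → 6 → 62 → 99 → 23 → 71 → 67 → … (one orbit).
Cycle lengths of π_52 on ℤ/125ℤ: [100, 20, 4, 1]; 4 cycles in total.
n − c = 125 − 4 = 121; sign = (−1)^121 = -1.
Check: (52/125) = -1 by Zolotarev.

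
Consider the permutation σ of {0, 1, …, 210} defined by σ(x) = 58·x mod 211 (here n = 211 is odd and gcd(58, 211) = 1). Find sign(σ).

Trace 199: π^k(199) = [199, 148, 144, 123, 171, 1, 58] for k=0..6.
Cycle type of π: 7×30 + 1; total 31 cycles.
With 31 cycles on 211 points, sign = (−1)^{211−31} = +1.

+1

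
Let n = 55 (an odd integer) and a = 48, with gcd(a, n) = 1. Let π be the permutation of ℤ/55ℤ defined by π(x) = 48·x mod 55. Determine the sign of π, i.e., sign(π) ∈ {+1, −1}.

-1

Start at x=53: 53 → 14 → 12 → 26 → 38 → 9 → 47 → … (one orbit).
π_48 has 6 disjoint cycles with lengths [20, 20, 5, 5, 4, 1] on {0,…,54}.
With 6 cycles on 55 points, sign = (−1)^{55−6} = -1.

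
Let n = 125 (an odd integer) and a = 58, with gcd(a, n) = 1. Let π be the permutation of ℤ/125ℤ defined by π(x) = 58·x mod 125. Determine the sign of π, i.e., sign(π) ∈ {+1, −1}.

Orbit of 123 under x↦58x: [123, 9, 22, 26, 8, 89, 37]… (length divides ord_125(58)).
Cycle type of π: 100 + 20 + 4 + 1; total 4 cycles.
With 4 cycles on 125 points, sign = (−1)^{125−4} = -1.
Via Zolotarev, sign(π_{58}) = (58|125) = -1.

-1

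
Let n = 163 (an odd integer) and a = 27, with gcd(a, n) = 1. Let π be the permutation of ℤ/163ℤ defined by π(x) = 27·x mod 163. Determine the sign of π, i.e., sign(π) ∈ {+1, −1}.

Trace 141: π^k(141) = [141, 58, 99, 65, 125, 115, 8] for k=0..6.
Decompose π into cycles: lengths [54, 54, 54, 1] (4 cycles, including the fixed point 0).
n − c = 163 − 4 = 159; sign = (−1)^159 = -1.

-1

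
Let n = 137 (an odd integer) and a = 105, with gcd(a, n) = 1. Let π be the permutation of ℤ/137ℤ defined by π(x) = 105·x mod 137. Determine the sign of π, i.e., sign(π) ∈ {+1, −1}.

Trace 32: π^k(32) = [32, 72, 25, 22, 118, 60, 135] for k=0..6.
The orbit structure of x ↦ 105x mod 137: 3 orbits of sizes [68, 68, 1].
137 − 3 = 134 transpositions; sign(π) = (−1)^134 = +1.
The Jacobi symbol (105|137) = +1 (Zolotarev) agrees.

+1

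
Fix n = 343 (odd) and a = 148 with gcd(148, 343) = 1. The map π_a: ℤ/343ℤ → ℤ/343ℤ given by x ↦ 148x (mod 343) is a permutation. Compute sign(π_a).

+1

Orbit of 148 under x↦148x: [148, 295, 99, 246, 50, 197, 1]… (length divides ord_343(148)).
Cycle lengths of π_148 on ℤ/343ℤ: [7, 7, 7, 7, 7, 7, 7, 7, 7, 7, 7, 7, 7, 7, 7, 7, 7, 7, 7, 7, 7, 7, 7, 7, 7, 7, 7, 7, 7, 7, 7, 7, 7, 7, 7, 7, 7, 7, 7, 7, 7, 7, 1, 1, 1, 1, 1, 1, 1, 1, 1, 1, 1, 1, 1, 1, 1, 1, 1, 1, 1, 1, 1, 1, 1, 1, 1, 1, 1, 1, 1, 1, 1, 1, 1, 1, 1, 1, 1, 1, 1, 1, 1, 1, 1, 1, 1, 1, 1, 1, 1]; 91 cycles in total.
With 91 cycles on 343 points, sign = (−1)^{343−91} = +1.
Via Zolotarev, sign(π_{148}) = (148|343) = +1.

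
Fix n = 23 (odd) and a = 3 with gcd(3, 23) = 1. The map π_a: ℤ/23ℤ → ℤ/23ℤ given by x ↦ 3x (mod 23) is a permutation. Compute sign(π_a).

Trace 1: π^k(1) = [1, 3, 9, 4, 12, 13, 16] for k=0..6.
3 cycles of lengths [11, 11, 1].
3 cycles on 23: each ℓ→(−1)^(ℓ−1), product (−1)^20 = +1.
Zolotarev: (3|23) = +1, matching the cycle-count sign.

+1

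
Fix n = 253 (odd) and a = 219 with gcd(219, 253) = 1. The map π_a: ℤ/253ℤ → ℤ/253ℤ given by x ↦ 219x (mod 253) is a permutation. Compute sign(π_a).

Trace 98: π^k(98) = [98, 210, 197, 133, 32, 177, 54] for k=0..6.
Decompose π into cycles: lengths [22, 22, 22, 22, 22, 22, 22, 22, 22, 22, 11, 11, 2, 2, 2, 2, 2, 1] (18 cycles, including the fixed point 0).
Σ(ℓ_i−1) = 253−18 = 235; sign = (−1)^235 = -1.
(219|253)_J = -1 (Zolotarev's lemma cross-check).

-1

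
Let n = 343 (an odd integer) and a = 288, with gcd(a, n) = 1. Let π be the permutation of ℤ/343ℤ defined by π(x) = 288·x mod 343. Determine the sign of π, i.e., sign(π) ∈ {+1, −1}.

+1

Trace 176: π^k(176) = [176, 267, 64, 253, 148, 92, 85] for k=0..6.
The orbit structure of x ↦ 288x mod 343: 19 orbits of sizes [49, 49, 49, 49, 49, 49, 7, 7, 7, 7, 7, 7, 1, 1, 1, 1, 1, 1, 1].
Σ(ℓ_i−1) = 343−19 = 324; sign = (−1)^324 = +1.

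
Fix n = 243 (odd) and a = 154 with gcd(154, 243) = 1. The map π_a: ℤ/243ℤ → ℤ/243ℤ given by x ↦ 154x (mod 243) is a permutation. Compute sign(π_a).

Trace 82: π^k(82) = [82, 235, 226, 55, 208, 199, 28] for k=0..6.
Cycle lengths of π_154 on ℤ/243ℤ: [27, 27, 27, 27, 27, 27, 9, 9, 9, 9, 9, 9, 3, 3, 3, 3, 3, 3, 1, 1, 1, 1, 1, 1, 1, 1, 1]; 27 cycles in total.
n − c = 243 − 27 = 216; sign = (−1)^216 = +1.
Check: (154/243) = +1 by Zolotarev.

+1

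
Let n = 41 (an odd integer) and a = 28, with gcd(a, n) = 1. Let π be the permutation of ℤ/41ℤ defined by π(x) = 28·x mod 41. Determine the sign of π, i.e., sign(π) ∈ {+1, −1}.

Orbit of 29 under x↦28x: [29, 33, 22, 1, 28, 5, 17]… (length divides ord_41(28)).
Decompose π into cycles: lengths [40, 1] (2 cycles, including the fixed point 0).
41 − 2 = 39 transpositions; sign(π) = (−1)^39 = -1.
Check: (28/41) = -1 by Zolotarev.

-1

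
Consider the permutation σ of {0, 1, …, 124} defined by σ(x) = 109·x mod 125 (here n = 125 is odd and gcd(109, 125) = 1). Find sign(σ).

Start at x=34: 34 → 81 → 79 → 111 → 99 → 41 → 94 → … (one orbit).
π_109 has 7 disjoint cycles with lengths [50, 50, 10, 10, 2, 2, 1] on {0,…,124}.
125 − 7 = 118 transpositions; sign(π) = (−1)^118 = +1.
Check: (109/125) = +1 by Zolotarev.

+1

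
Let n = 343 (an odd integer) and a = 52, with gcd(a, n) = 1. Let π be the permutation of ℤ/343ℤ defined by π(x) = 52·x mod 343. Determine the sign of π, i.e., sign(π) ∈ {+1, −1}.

-1

Start at x=271: 271 → 29 → 136 → 212 → 48 → 95 → 138 → … (one orbit).
Decompose π into cycles: lengths [294, 42, 6, 1] (4 cycles, including the fixed point 0).
sign(π) = (−1)^{n − #cycles} = (−1)^{343−4} = (−1)^339 = -1.
The Jacobi symbol (52|343) = -1 (Zolotarev) agrees.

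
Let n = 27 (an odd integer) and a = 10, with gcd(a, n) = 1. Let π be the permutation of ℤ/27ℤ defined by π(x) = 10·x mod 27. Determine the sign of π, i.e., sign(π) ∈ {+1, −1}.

Trace 19: π^k(19) = [19, 1, 10] for k=0..2.
Cycle lengths of π_10 on ℤ/27ℤ: [3, 3, 3, 3, 3, 3, 1, 1, 1, 1, 1, 1, 1, 1, 1]; 15 cycles in total.
Σ(ℓ_i−1) = 27−15 = 12; sign = (−1)^12 = +1.
Check: (10/27) = +1 by Zolotarev.

+1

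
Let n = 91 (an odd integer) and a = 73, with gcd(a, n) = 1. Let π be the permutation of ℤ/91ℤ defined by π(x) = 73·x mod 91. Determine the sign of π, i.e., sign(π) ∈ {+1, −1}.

+1

Trace 34: π^k(34) = [34, 25, 5, 1, 73, 51, 83] for k=0..6.
Cycle lengths of π_73 on ℤ/91ℤ: [12, 12, 12, 12, 12, 12, 6, 4, 4, 4, 1]; 11 cycles in total.
n − c = 91 − 11 = 80; sign = (−1)^80 = +1.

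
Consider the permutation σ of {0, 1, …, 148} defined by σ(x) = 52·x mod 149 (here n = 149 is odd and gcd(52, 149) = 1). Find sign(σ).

-1

Trace 50: π^k(50) = [50, 67, 57, 133, 62, 95, 23] for k=0..6.
Cycle lengths of π_52 on ℤ/149ℤ: [148, 1]; 2 cycles in total.
With 2 cycles on 149 points, sign = (−1)^{149−2} = -1.
Check: (52/149) = -1 by Zolotarev.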